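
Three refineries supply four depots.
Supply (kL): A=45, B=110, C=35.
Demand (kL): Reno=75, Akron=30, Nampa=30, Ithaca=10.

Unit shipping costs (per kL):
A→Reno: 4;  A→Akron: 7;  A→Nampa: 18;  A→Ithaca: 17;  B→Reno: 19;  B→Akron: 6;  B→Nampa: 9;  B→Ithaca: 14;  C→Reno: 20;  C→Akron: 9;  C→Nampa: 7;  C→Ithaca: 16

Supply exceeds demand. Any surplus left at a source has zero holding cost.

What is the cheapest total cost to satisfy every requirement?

1280

An optimal shipping plan:
  A to Reno: 45 × 4 = 180
  B to Reno: 30 × 19 = 570
  B to Akron: 30 × 6 = 180
  B to Ithaca: 10 × 14 = 140
  C to Nampa: 30 × 7 = 210
Total = 180 + 570 + 180 + 140 + 210 = 1280.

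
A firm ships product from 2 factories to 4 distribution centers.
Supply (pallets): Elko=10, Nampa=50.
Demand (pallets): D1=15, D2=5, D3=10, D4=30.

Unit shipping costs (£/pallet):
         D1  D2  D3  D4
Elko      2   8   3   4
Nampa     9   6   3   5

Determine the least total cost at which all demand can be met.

One minimum-cost allocation:
  Elko->D1: 10 × £2 = £20
  Nampa->D1: 5 × £9 = £45
  Nampa->D2: 5 × £6 = £30
  Nampa->D3: 10 × £3 = £30
  Nampa->D4: 30 × £5 = £150
Total = 20 + 45 + 30 + 30 + 150 = £275.

275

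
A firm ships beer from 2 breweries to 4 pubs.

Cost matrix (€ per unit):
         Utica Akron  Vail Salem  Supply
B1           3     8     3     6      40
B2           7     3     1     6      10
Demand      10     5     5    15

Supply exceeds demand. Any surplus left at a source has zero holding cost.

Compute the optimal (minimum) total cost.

An optimal shipping plan:
  B1->Utica: 10 × €3 = €30
  B1->Salem: 15 × €6 = €90
  B2->Akron: 5 × €3 = €15
  B2->Vail: 5 × €1 = €5
Total = 30 + 90 + 15 + 5 = €140.

140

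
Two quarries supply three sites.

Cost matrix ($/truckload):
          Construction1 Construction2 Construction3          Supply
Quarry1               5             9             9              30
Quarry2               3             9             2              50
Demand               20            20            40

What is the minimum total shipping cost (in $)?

A cheapest plan:
  Quarry1→Construction1: 10 truckloads
  Quarry1→Construction2: 20 truckloads
  Quarry2→Construction1: 10 truckloads
  Quarry2→Construction3: 40 truckloads
Total cost = $340.
(Supply check: Quarry1 ships 30; Quarry2 ships 50.)

340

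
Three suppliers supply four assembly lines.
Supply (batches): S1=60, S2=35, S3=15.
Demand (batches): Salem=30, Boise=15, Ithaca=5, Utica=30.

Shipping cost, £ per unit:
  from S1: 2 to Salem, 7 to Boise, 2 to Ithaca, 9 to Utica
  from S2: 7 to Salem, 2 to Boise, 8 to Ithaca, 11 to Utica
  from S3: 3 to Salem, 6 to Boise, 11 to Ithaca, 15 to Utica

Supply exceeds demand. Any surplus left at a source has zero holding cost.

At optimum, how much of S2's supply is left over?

20

Minimum-cost shipments:
  S1→Salem: 25 × £2 = £50
  S1→Ithaca: 5 × £2 = £10
  S1→Utica: 30 × £9 = £270
  S2→Boise: 15 × £2 = £30
  S3→Salem: 5 × £3 = £15
Total cost = £375.
S2 ships 15 of its 35, leaving 20.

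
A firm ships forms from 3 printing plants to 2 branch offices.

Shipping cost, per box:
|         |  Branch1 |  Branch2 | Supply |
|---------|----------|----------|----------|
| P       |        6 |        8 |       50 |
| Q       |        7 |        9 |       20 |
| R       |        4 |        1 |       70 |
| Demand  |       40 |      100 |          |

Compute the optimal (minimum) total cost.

One minimum-cost allocation:
  P->Branch1: 40 × 6 = 240
  P->Branch2: 10 × 8 = 80
  Q->Branch2: 20 × 9 = 180
  R->Branch2: 70 × 1 = 70
Total = 240 + 80 + 180 + 70 = 570.

570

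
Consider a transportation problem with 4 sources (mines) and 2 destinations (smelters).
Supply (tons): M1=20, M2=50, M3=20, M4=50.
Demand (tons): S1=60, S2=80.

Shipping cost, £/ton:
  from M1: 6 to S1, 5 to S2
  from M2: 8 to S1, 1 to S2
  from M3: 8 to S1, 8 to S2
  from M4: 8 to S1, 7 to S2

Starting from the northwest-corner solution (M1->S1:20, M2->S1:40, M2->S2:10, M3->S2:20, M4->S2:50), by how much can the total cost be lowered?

Current plan cost = 20·6 + 40·8 + 10·1 + 20·8 + 50·7 = £960.
Optimal plan:
  M1->S1: 20 × £6 = £120
  M2->S2: 50 × £1 = £50
  M3->S1: 20 × £8 = £160
  M4->S1: 20 × £8 = £160
  M4->S2: 30 × £7 = £210
Optimal cost = £700.
Saving = 960 − 700 = £260.

260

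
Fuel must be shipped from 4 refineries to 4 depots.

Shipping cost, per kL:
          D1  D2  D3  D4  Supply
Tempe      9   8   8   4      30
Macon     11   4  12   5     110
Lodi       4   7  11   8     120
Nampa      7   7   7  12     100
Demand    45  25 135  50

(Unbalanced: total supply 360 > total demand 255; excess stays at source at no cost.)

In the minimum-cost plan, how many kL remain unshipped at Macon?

35

Minimum-cost shipments:
  Tempe->D3: 30 × 8 = 240
  Macon->D2: 25 × 4 = 100
  Macon->D4: 50 × 5 = 250
  Lodi->D1: 45 × 4 = 180
  Lodi->D3: 5 × 11 = 55
  Nampa->D3: 100 × 7 = 700
Total cost = 1525.
Macon ships 75 of its 110, leaving 35.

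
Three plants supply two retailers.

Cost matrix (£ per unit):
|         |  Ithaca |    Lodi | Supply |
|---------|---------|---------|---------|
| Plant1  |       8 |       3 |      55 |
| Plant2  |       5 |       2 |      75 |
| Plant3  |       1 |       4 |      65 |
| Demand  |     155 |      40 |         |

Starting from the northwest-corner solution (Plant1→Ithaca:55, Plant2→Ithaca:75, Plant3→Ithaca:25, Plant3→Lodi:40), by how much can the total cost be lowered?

Current plan cost = 55·8 + 75·5 + 25·1 + 40·4 = £1000.
Optimal plan:
  Plant1→Ithaca: 15 × £8 = £120
  Plant1→Lodi: 40 × £3 = £120
  Plant2→Ithaca: 75 × £5 = £375
  Plant3→Ithaca: 65 × £1 = £65
Optimal cost = £680.
Saving = 1000 − 680 = £320.

320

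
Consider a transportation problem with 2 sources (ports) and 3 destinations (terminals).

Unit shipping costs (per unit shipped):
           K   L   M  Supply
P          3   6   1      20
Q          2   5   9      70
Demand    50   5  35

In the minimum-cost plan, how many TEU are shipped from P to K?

0

Optimal shipments:
  P to M: 20 × 1 = 20
  Q to K: 50 × 2 = 100
  Q to L: 5 × 5 = 25
  Q to M: 15 × 9 = 135
Total cost = 280.
The route P→K is not used.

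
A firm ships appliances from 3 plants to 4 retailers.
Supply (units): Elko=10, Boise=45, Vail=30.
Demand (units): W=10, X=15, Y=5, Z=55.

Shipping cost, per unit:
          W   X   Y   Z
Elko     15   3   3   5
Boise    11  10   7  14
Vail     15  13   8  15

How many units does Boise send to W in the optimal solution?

Optimal shipments:
  Elko to Z: 10 units
  Boise to W: 10 units
  Boise to X: 15 units
  Boise to Z: 20 units
  Vail to Y: 5 units
  Vail to Z: 25 units
Total cost = 1005.
So Boise→W carries 10 units.

10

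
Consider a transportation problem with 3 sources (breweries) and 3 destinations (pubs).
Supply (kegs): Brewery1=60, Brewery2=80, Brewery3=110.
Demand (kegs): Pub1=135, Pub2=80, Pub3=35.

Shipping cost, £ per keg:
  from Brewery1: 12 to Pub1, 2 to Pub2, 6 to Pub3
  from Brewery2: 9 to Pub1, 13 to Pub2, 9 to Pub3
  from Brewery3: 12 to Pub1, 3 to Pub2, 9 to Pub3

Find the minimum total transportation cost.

1805

One minimum-cost allocation:
  Brewery1 to Pub2: 25 × £2 = £50
  Brewery1 to Pub3: 35 × £6 = £210
  Brewery2 to Pub1: 80 × £9 = £720
  Brewery3 to Pub1: 55 × £12 = £660
  Brewery3 to Pub2: 55 × £3 = £165
Total = 50 + 210 + 720 + 660 + 165 = £1805.
(Supply check: Brewery1 ships 60; Brewery2 ships 80; Brewery3 ships 110.)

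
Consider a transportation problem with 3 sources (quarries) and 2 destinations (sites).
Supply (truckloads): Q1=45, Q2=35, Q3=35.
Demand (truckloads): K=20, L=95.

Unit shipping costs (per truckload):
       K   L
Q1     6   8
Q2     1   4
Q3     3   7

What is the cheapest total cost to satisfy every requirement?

An optimal shipping plan:
  Q1→L: 45 × 8 = 360
  Q2→L: 35 × 4 = 140
  Q3→K: 20 × 3 = 60
  Q3→L: 15 × 7 = 105
Total = 360 + 140 + 60 + 105 = 665.
(Supply check: Q1 ships 45; Q2 ships 35; Q3 ships 35.)

665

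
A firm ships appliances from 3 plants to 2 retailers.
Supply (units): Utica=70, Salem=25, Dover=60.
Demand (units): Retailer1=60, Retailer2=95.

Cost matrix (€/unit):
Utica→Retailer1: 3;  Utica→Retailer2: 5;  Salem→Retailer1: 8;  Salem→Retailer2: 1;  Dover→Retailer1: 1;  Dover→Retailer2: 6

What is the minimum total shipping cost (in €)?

Optimal allocation:
  Utica→Retailer2: 70 × €5 = €350
  Salem→Retailer2: 25 × €1 = €25
  Dover→Retailer1: 60 × €1 = €60
Total = 350 + 25 + 60 = €435.

435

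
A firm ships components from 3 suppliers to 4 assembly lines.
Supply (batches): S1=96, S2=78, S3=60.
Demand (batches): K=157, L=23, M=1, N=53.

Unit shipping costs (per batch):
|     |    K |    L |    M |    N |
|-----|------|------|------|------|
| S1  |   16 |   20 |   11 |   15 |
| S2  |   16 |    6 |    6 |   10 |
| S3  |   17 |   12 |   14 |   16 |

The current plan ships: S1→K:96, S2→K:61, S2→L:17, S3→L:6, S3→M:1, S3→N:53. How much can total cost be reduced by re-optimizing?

302

Current plan cost = 96·16 + 61·16 + 17·6 + 6·12 + 1·14 + 53·16 = 3548.
Optimal plan:
  S1–K: 96 × 16 = 1536
  S2–K: 1 × 16 = 16
  S2–L: 23 × 6 = 138
  S2–M: 1 × 6 = 6
  S2–N: 53 × 10 = 530
  S3–K: 60 × 17 = 1020
Optimal cost = 3246.
Saving = 3548 − 3246 = 302.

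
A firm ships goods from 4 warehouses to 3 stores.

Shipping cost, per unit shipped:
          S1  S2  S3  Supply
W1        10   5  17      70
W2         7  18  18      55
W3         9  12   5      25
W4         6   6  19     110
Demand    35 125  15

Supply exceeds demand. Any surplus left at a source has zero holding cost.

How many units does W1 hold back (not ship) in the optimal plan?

0

Minimum-cost shipments:
  W1→S2: 70 × 5 = 350
  W3→S3: 15 × 5 = 75
  W4→S1: 35 × 6 = 210
  W4→S2: 55 × 6 = 330
Total cost = 965.
W1 ships 70 of its 70, leaving 0.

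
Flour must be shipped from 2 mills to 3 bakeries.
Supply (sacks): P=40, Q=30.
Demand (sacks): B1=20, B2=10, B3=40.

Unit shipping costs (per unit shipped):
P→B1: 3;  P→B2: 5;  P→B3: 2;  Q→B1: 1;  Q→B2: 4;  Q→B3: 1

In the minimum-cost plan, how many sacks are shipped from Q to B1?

20

Solving gives:
  P→B2: 10 sacks
  P→B3: 30 sacks
  Q→B1: 20 sacks
  Q→B3: 10 sacks
Total cost = 140.
So Q→B1 carries 20 sacks.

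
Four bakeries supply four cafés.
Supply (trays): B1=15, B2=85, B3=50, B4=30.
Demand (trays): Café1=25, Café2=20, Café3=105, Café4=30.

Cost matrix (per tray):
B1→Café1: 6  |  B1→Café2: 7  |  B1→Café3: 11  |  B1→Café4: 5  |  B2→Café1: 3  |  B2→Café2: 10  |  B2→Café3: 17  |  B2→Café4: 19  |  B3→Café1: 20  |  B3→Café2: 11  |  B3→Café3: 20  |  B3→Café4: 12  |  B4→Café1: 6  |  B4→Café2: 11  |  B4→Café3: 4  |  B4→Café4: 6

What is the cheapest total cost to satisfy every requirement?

Optimal allocation:
  B1→Café3: 15 × 11 = 165
  B2→Café1: 25 × 3 = 75
  B2→Café3: 60 × 17 = 1020
  B3→Café2: 20 × 11 = 220
  B3→Café4: 30 × 12 = 360
  B4→Café3: 30 × 4 = 120
Total = 165 + 75 + 1020 + 220 + 360 + 120 = 1960.

1960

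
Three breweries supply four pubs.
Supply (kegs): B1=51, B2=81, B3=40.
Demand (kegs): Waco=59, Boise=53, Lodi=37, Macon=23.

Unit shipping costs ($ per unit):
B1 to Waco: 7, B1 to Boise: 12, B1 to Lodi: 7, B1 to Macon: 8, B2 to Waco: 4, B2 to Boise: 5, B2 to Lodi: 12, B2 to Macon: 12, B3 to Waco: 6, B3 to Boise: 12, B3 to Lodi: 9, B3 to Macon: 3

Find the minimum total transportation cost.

Optimal allocation:
  B1→Waco: 14 × $7 = $98
  B1→Lodi: 37 × $7 = $259
  B2→Waco: 28 × $4 = $112
  B2→Boise: 53 × $5 = $265
  B3→Waco: 17 × $6 = $102
  B3→Macon: 23 × $3 = $69
Total = 98 + 259 + 112 + 265 + 102 + 69 = $905.

905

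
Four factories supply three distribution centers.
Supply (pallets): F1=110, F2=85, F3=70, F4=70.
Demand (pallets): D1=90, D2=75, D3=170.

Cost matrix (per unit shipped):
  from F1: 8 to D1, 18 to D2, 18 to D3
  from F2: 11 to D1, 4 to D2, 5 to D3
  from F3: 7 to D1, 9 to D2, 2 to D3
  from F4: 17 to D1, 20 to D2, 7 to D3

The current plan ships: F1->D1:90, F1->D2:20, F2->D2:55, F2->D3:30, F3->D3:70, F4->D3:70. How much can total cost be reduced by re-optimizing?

20

Current plan cost = 90·8 + 20·18 + 55·4 + 30·5 + 70·2 + 70·7 = 2080.
Optimal plan:
  F1 to D1: 90 × 8 = 720
  F1 to D3: 20 × 18 = 360
  F2 to D2: 75 × 4 = 300
  F2 to D3: 10 × 5 = 50
  F3 to D3: 70 × 2 = 140
  F4 to D3: 70 × 7 = 490
Optimal cost = 2060.
Saving = 2080 − 2060 = 20.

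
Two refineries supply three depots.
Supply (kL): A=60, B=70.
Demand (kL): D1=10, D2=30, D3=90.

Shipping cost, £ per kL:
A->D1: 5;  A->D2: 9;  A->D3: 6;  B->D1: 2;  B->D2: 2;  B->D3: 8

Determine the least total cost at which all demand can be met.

680

An optimal shipping plan:
  A–D3: 60 × £6 = £360
  B–D1: 10 × £2 = £20
  B–D2: 30 × £2 = £60
  B–D3: 30 × £8 = £240
Total = 360 + 20 + 60 + 240 = £680.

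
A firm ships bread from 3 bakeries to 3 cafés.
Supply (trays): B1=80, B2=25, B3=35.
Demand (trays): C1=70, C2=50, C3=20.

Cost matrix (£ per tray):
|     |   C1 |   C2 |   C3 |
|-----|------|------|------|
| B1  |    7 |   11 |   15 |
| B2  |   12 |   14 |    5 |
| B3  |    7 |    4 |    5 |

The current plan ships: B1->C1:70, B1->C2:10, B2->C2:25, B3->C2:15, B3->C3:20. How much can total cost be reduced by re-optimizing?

Current plan cost = 70·7 + 10·11 + 25·14 + 15·4 + 20·5 = £1110.
Optimal plan:
  B1 to C1: 70 × £7 = £490
  B1 to C2: 10 × £11 = £110
  B2 to C2: 5 × £14 = £70
  B2 to C3: 20 × £5 = £100
  B3 to C2: 35 × £4 = £140
Optimal cost = £910.
Saving = 1110 − 910 = £200.

200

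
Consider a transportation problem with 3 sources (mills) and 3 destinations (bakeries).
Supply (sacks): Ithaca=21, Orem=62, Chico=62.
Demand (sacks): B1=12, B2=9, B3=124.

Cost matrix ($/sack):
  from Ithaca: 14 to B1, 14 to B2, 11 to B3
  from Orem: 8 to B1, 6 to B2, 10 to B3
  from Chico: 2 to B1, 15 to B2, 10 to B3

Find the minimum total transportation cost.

A cheapest plan:
  Ithaca to B3: 21 × $11 = $231
  Orem to B2: 9 × $6 = $54
  Orem to B3: 53 × $10 = $530
  Chico to B1: 12 × $2 = $24
  Chico to B3: 50 × $10 = $500
Total = 231 + 54 + 530 + 24 + 500 = $1339.
(Supply check: Ithaca ships 21; Orem ships 62; Chico ships 62.)

1339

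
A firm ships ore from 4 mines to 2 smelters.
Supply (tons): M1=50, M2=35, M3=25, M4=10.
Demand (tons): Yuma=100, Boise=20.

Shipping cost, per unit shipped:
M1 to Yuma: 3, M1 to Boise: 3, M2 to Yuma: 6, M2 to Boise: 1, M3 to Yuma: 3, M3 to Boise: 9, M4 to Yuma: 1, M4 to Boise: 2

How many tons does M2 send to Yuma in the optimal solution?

15

Optimal shipments:
  M1–Yuma: 50 tons
  M2–Yuma: 15 tons
  M2–Boise: 20 tons
  M3–Yuma: 25 tons
  M4–Yuma: 10 tons
Total cost = 345.
So M2→Yuma carries 15 tons.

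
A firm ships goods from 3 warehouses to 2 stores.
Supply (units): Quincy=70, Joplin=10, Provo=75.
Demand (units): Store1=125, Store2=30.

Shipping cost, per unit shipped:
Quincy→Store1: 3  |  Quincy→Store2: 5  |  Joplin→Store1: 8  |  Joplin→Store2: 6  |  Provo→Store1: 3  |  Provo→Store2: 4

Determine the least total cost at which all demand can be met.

Optimal allocation:
  Quincy->Store1: 70 units
  Joplin->Store2: 10 units
  Provo->Store1: 55 units
  Provo->Store2: 20 units
Total cost = 515.
(Supply check: Quincy ships 70; Joplin ships 10; Provo ships 75.)

515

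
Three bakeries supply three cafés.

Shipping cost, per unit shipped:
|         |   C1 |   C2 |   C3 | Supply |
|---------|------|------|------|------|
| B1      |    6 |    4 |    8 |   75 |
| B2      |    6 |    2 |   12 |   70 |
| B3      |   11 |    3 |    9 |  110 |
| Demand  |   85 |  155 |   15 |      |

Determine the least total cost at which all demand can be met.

Optimal allocation:
  B1->C1: 60 × 6 = 360
  B1->C3: 15 × 8 = 120
  B2->C1: 25 × 6 = 150
  B2->C2: 45 × 2 = 90
  B3->C2: 110 × 3 = 330
Total = 360 + 120 + 150 + 90 + 330 = 1050.

1050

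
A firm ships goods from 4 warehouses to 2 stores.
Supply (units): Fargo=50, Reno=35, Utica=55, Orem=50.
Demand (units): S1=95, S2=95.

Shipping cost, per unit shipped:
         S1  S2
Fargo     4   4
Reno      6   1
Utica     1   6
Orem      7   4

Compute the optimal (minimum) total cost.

Optimal allocation:
  Fargo–S1: 40 × 4 = 160
  Fargo–S2: 10 × 4 = 40
  Reno–S2: 35 × 1 = 35
  Utica–S1: 55 × 1 = 55
  Orem–S2: 50 × 4 = 200
Total = 160 + 40 + 35 + 55 + 200 = 490.

490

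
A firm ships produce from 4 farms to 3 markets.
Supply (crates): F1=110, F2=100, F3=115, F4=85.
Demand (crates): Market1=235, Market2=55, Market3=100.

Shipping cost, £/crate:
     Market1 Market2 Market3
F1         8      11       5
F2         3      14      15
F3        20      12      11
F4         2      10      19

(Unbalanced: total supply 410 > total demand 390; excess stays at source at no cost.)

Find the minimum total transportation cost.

2270

Optimal allocation:
  F1→Market1: 50 × £8 = £400
  F1→Market3: 60 × £5 = £300
  F2→Market1: 100 × £3 = £300
  F3→Market2: 55 × £12 = £660
  F3→Market3: 40 × £11 = £440
  F4→Market1: 85 × £2 = £170
Total = 400 + 300 + 300 + 660 + 440 + 170 = £2270.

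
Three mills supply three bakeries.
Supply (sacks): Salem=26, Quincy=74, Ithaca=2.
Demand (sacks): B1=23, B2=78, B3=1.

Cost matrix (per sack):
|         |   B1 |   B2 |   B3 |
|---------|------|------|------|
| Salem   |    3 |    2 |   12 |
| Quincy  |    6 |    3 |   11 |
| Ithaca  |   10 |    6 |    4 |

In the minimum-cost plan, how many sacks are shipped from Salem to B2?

Optimal shipments:
  Salem->B1: 23 × 3 = 69
  Salem->B2: 3 × 2 = 6
  Quincy->B2: 74 × 3 = 222
  Ithaca->B2: 1 × 6 = 6
  Ithaca->B3: 1 × 4 = 4
Total cost = 307.
So Salem→B2 carries 3 sacks.

3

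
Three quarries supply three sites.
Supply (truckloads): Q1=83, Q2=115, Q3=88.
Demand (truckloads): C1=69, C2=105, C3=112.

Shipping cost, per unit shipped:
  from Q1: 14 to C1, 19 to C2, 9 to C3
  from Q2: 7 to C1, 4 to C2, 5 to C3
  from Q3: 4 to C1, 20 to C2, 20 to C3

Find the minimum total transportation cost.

One minimum-cost allocation:
  Q1->C3: 83 × 9 = 747
  Q2->C2: 105 × 4 = 420
  Q2->C3: 10 × 5 = 50
  Q3->C1: 69 × 4 = 276
  Q3->C3: 19 × 20 = 380
Total = 747 + 420 + 50 + 276 + 380 = 1873.
(Supply check: Q1 ships 83; Q2 ships 115; Q3 ships 88.)

1873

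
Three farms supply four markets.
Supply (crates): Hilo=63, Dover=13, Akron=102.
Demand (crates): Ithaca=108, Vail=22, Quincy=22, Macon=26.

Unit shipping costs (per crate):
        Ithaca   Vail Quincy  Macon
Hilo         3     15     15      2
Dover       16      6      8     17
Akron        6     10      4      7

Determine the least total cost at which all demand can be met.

A cheapest plan:
  Hilo to Ithaca: 37 × 3 = 111
  Hilo to Macon: 26 × 2 = 52
  Dover to Vail: 13 × 6 = 78
  Akron to Ithaca: 71 × 6 = 426
  Akron to Vail: 9 × 10 = 90
  Akron to Quincy: 22 × 4 = 88
Total = 111 + 52 + 78 + 426 + 90 + 88 = 845.
(Supply check: Hilo ships 63; Dover ships 13; Akron ships 102.)

845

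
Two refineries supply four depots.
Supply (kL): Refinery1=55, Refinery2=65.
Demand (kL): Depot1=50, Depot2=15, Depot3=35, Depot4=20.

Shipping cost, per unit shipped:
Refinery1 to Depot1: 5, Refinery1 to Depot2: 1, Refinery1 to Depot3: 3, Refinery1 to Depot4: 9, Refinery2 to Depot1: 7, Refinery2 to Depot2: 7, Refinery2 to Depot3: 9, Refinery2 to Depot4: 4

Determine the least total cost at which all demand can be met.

540

One minimum-cost allocation:
  Refinery1–Depot1: 5 × 5 = 25
  Refinery1–Depot2: 15 × 1 = 15
  Refinery1–Depot3: 35 × 3 = 105
  Refinery2–Depot1: 45 × 7 = 315
  Refinery2–Depot4: 20 × 4 = 80
Total = 25 + 15 + 105 + 315 + 80 = 540.
(Supply check: Refinery1 ships 55; Refinery2 ships 65.)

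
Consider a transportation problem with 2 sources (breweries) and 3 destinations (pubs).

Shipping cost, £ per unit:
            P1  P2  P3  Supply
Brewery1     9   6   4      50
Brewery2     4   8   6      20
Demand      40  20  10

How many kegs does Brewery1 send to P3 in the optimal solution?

10

The minimum-cost plan:
  Brewery1→P1: 20 × £9 = £180
  Brewery1→P2: 20 × £6 = £120
  Brewery1→P3: 10 × £4 = £40
  Brewery2→P1: 20 × £4 = £80
Total cost = £420.
So Brewery1→P3 carries 10 kegs.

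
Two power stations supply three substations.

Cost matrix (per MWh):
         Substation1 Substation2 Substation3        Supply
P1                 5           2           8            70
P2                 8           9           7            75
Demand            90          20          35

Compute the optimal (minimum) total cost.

855

Optimal allocation:
  P1→Substation1: 50 × 5 = 250
  P1→Substation2: 20 × 2 = 40
  P2→Substation1: 40 × 8 = 320
  P2→Substation3: 35 × 7 = 245
Total = 250 + 40 + 320 + 245 = 855.
(Supply check: P1 ships 70; P2 ships 75.)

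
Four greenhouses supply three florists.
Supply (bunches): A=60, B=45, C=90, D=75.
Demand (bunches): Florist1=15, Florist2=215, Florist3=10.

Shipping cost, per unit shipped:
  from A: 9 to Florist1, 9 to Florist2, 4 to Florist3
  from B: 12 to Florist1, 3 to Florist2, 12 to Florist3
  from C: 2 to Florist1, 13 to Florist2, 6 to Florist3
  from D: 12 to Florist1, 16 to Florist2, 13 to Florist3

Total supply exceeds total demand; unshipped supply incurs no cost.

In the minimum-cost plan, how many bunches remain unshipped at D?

An optimal plan:
  A→Florist2: 60 × 9 = 540
  B→Florist2: 45 × 3 = 135
  C→Florist1: 15 × 2 = 30
  C→Florist2: 65 × 13 = 845
  C→Florist3: 10 × 6 = 60
  D→Florist2: 45 × 16 = 720
Total cost = 2330.
D ships 45 of its 75, leaving 30.

30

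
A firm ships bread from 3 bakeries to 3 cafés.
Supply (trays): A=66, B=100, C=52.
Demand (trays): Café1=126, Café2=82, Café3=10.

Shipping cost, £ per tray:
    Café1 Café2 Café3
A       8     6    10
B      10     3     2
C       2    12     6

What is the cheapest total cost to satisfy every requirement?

Optimal allocation:
  A->Café1: 66 × £8 = £528
  B->Café1: 8 × £10 = £80
  B->Café2: 82 × £3 = £246
  B->Café3: 10 × £2 = £20
  C->Café1: 52 × £2 = £104
Total = 528 + 80 + 246 + 20 + 104 = £978.
(Supply check: A ships 66; B ships 100; C ships 52.)

978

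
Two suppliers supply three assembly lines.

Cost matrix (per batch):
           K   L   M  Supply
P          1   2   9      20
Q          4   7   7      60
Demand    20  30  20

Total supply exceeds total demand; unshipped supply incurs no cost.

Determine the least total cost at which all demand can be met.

330

One minimum-cost allocation:
  P->L: 20 × 2 = 40
  Q->K: 20 × 4 = 80
  Q->L: 10 × 7 = 70
  Q->M: 20 × 7 = 140
Total = 40 + 80 + 70 + 140 = 330.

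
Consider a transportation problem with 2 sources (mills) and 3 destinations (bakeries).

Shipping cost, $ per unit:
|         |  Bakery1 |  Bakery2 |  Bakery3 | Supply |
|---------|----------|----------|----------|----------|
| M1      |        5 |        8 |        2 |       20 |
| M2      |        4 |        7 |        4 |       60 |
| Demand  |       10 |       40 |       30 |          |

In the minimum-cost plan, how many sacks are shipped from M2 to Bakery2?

Solving gives:
  M1 to Bakery3: 20 × $2 = $40
  M2 to Bakery1: 10 × $4 = $40
  M2 to Bakery2: 40 × $7 = $280
  M2 to Bakery3: 10 × $4 = $40
Total cost = $400.
So M2→Bakery2 carries 40 sacks.

40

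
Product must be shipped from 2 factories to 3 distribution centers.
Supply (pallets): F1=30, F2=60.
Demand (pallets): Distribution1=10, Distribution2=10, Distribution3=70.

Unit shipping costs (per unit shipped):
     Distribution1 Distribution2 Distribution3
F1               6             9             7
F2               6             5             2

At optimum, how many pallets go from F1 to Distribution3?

The minimum-cost plan:
  F1–Distribution1: 10 × 6 = 60
  F1–Distribution2: 10 × 9 = 90
  F1–Distribution3: 10 × 7 = 70
  F2–Distribution3: 60 × 2 = 120
Total cost = 340.
So F1→Distribution3 carries 10 pallets.

10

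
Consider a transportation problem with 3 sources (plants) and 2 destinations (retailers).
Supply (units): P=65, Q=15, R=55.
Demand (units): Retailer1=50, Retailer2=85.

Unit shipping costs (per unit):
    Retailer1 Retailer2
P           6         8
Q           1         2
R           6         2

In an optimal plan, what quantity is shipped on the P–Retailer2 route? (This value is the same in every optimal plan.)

15

The minimum-cost plan:
  P–Retailer1: 50 × 6 = 300
  P–Retailer2: 15 × 8 = 120
  Q–Retailer2: 15 × 2 = 30
  R–Retailer2: 55 × 2 = 110
Total cost = 560.
So P→Retailer2 carries 15 units.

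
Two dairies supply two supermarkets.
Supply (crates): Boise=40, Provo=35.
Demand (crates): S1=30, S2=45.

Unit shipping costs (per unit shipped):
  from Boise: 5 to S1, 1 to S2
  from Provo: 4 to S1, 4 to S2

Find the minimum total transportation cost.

Optimal allocation:
  Boise→S2: 40 × 1 = 40
  Provo→S1: 30 × 4 = 120
  Provo→S2: 5 × 4 = 20
Total = 40 + 120 + 20 = 180.
(Supply check: Boise ships 40; Provo ships 35.)

180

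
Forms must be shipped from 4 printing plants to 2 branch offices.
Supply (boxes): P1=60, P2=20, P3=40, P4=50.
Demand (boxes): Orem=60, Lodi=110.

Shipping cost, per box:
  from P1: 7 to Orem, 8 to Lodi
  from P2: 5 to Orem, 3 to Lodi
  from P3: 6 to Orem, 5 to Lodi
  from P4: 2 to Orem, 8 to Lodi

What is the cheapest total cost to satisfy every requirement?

One minimum-cost allocation:
  P1→Orem: 10 boxes
  P1→Lodi: 50 boxes
  P2→Lodi: 20 boxes
  P3→Lodi: 40 boxes
  P4→Orem: 50 boxes
Total cost = 830.

830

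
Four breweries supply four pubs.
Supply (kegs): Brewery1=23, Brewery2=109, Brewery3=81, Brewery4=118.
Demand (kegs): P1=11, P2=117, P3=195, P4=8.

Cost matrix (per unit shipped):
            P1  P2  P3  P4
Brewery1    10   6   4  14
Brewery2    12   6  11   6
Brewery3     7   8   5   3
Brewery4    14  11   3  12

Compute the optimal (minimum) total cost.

Optimal allocation:
  Brewery1–P2: 8 × 6 = 48
  Brewery1–P3: 15 × 4 = 60
  Brewery2–P2: 109 × 6 = 654
  Brewery3–P1: 11 × 7 = 77
  Brewery3–P3: 62 × 5 = 310
  Brewery3–P4: 8 × 3 = 24
  Brewery4–P3: 118 × 3 = 354
Total = 48 + 60 + 654 + 77 + 310 + 24 + 354 = 1527.

1527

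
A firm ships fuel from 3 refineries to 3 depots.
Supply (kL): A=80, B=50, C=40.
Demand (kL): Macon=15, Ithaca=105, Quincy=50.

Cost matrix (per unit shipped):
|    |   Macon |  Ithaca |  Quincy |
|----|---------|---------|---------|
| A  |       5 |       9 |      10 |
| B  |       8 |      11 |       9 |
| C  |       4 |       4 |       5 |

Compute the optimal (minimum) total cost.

1270

One minimum-cost allocation:
  A->Macon: 15 × 5 = 75
  A->Ithaca: 65 × 9 = 585
  B->Quincy: 50 × 9 = 450
  C->Ithaca: 40 × 4 = 160
Total = 75 + 585 + 450 + 160 = 1270.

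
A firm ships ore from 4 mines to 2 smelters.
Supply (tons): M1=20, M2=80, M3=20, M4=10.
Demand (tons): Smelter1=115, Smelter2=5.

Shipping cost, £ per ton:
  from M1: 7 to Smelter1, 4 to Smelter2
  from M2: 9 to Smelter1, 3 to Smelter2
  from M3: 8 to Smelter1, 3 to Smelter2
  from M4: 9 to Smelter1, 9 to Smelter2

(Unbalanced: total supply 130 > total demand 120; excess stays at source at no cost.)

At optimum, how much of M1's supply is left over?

An optimal plan:
  M1–Smelter1: 20 × £7 = £140
  M2–Smelter1: 75 × £9 = £675
  M2–Smelter2: 5 × £3 = £15
  M3–Smelter1: 20 × £8 = £160
Total cost = £990.
M1 ships 20 of its 20, leaving 0.

0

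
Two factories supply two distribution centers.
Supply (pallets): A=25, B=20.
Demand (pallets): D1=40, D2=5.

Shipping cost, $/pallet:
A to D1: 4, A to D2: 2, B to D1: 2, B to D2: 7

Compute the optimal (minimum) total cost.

130

One minimum-cost allocation:
  A–D1: 20 pallets
  A–D2: 5 pallets
  B–D1: 20 pallets
Total cost = $130.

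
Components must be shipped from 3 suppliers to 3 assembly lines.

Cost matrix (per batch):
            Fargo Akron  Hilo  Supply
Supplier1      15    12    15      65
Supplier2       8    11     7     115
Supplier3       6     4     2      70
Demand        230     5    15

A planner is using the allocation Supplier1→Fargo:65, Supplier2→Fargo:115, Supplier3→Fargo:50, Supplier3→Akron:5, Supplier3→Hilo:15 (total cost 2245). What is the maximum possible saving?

5

Current plan cost = 65·15 + 115·8 + 50·6 + 5·4 + 15·2 = 2245.
Optimal plan:
  Supplier1 to Fargo: 60 × 15 = 900
  Supplier1 to Akron: 5 × 12 = 60
  Supplier2 to Fargo: 115 × 8 = 920
  Supplier3 to Fargo: 55 × 6 = 330
  Supplier3 to Hilo: 15 × 2 = 30
Optimal cost = 2240.
Saving = 2245 − 2240 = 5.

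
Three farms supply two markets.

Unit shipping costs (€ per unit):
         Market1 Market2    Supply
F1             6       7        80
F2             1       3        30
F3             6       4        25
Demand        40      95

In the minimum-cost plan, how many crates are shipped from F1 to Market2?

70

The minimum-cost plan:
  F1 to Market1: 10 × €6 = €60
  F1 to Market2: 70 × €7 = €490
  F2 to Market1: 30 × €1 = €30
  F3 to Market2: 25 × €4 = €100
Total cost = €680.
So F1→Market2 carries 70 crates.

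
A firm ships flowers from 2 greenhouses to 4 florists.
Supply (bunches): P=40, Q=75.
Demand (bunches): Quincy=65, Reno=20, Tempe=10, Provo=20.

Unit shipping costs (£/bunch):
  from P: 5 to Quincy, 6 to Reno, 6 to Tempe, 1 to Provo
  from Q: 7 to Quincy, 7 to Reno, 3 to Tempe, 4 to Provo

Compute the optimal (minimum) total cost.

Optimal allocation:
  P→Quincy: 20 bunches
  P→Provo: 20 bunches
  Q→Quincy: 45 bunches
  Q→Reno: 20 bunches
  Q→Tempe: 10 bunches
Total cost = £605.

605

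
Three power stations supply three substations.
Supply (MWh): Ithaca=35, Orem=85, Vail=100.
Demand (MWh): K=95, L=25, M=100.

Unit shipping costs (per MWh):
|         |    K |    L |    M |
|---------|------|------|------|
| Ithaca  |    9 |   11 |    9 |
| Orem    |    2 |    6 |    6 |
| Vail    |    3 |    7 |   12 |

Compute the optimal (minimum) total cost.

An optimal shipping plan:
  Ithaca to M: 35 MWh
  Orem to K: 20 MWh
  Orem to M: 65 MWh
  Vail to K: 75 MWh
  Vail to L: 25 MWh
Total cost = 1145.
(Supply check: Ithaca ships 35; Orem ships 85; Vail ships 100.)

1145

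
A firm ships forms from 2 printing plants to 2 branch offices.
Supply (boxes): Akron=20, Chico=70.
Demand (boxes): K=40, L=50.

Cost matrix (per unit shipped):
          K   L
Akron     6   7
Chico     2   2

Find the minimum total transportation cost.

260

A cheapest plan:
  Akron→K: 20 boxes
  Chico→K: 20 boxes
  Chico→L: 50 boxes
Total cost = 260.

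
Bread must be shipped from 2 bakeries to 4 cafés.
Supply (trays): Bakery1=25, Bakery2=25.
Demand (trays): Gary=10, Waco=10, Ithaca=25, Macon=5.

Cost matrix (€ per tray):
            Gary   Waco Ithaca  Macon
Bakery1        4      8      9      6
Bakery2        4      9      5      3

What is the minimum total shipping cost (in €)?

One minimum-cost allocation:
  Bakery1→Gary: 10 × €4 = €40
  Bakery1→Waco: 10 × €8 = €80
  Bakery1→Macon: 5 × €6 = €30
  Bakery2→Ithaca: 25 × €5 = €125
Total = 40 + 80 + 30 + 125 = €275.

275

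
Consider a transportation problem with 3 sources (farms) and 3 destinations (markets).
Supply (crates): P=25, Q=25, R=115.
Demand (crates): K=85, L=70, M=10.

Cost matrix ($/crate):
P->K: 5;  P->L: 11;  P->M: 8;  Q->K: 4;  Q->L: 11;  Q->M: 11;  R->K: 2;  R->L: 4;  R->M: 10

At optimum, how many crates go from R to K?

The minimum-cost plan:
  P to K: 15 × $5 = $75
  P to M: 10 × $8 = $80
  Q to K: 25 × $4 = $100
  R to K: 45 × $2 = $90
  R to L: 70 × $4 = $280
Total cost = $625.
So R→K carries 45 crates.

45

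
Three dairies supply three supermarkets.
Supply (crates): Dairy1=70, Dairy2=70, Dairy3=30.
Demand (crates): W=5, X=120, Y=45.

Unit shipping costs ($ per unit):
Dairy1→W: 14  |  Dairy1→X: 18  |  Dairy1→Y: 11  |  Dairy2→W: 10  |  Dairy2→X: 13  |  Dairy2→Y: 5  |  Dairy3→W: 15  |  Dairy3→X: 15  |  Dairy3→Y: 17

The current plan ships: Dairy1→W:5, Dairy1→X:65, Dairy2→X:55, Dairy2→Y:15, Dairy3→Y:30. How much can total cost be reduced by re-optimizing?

300

Current plan cost = 5·14 + 65·18 + 55·13 + 15·5 + 30·17 = $2540.
Optimal plan:
  Dairy1->W: 5 crates
  Dairy1->X: 65 crates
  Dairy2->X: 25 crates
  Dairy2->Y: 45 crates
  Dairy3->X: 30 crates
Optimal cost = $2240.
Saving = 2540 − 2240 = $300.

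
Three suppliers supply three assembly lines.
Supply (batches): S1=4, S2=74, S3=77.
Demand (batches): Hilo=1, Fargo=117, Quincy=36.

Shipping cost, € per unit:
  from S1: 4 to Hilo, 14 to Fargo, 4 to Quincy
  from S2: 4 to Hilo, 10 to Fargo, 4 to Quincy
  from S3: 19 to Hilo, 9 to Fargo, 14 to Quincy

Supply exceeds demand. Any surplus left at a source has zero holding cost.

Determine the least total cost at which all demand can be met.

One minimum-cost allocation:
  S1→Quincy: 3 batches
  S2→Hilo: 1 batches
  S2→Fargo: 40 batches
  S2→Quincy: 33 batches
  S3→Fargo: 77 batches
Total cost = €1241.

1241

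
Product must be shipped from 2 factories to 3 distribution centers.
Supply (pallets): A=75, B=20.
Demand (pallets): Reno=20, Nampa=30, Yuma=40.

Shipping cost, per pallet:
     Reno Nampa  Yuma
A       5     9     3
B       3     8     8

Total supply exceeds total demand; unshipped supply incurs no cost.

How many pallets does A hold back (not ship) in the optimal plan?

5

Minimum-cost shipments:
  A→Nampa: 30 × 9 = 270
  A→Yuma: 40 × 3 = 120
  B→Reno: 20 × 3 = 60
Total cost = 450.
A ships 70 of its 75, leaving 5.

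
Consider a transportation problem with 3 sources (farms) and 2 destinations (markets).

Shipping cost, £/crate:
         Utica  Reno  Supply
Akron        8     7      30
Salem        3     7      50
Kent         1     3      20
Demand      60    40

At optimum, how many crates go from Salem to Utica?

Solving gives:
  Akron→Reno: 30 × £7 = £210
  Salem→Utica: 50 × £3 = £150
  Kent→Utica: 10 × £1 = £10
  Kent→Reno: 10 × £3 = £30
Total cost = £400.
So Salem→Utica carries 50 crates.

50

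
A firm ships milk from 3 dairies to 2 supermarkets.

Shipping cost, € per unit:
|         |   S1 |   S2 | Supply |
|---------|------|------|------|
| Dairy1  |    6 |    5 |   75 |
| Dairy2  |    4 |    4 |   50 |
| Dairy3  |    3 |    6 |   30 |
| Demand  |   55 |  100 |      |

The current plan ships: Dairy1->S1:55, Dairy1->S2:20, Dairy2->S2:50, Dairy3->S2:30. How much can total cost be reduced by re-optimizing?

Current plan cost = 55·6 + 20·5 + 50·4 + 30·6 = €810.
Optimal plan:
  Dairy1–S2: 75 × €5 = €375
  Dairy2–S1: 25 × €4 = €100
  Dairy2–S2: 25 × €4 = €100
  Dairy3–S1: 30 × €3 = €90
Optimal cost = €665.
Saving = 810 − 665 = €145.

145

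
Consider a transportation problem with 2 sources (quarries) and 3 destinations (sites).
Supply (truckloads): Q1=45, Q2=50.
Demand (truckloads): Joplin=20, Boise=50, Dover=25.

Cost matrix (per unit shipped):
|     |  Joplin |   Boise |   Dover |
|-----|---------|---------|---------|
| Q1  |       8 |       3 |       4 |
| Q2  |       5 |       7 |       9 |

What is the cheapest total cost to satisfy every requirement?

An optimal shipping plan:
  Q1–Boise: 20 truckloads
  Q1–Dover: 25 truckloads
  Q2–Joplin: 20 truckloads
  Q2–Boise: 30 truckloads
Total cost = 470.

470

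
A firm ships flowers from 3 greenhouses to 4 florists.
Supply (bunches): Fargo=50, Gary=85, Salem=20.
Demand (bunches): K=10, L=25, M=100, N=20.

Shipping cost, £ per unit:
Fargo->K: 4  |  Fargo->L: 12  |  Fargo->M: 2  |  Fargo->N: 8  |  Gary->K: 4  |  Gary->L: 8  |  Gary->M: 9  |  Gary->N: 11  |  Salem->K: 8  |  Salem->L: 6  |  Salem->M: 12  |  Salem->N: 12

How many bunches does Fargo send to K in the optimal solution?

0

The minimum-cost plan:
  Fargo->M: 50 × £2 = £100
  Gary->K: 10 × £4 = £40
  Gary->L: 5 × £8 = £40
  Gary->M: 50 × £9 = £450
  Gary->N: 20 × £11 = £220
  Salem->L: 20 × £6 = £120
Total cost = £970.
The route Fargo→K is not used.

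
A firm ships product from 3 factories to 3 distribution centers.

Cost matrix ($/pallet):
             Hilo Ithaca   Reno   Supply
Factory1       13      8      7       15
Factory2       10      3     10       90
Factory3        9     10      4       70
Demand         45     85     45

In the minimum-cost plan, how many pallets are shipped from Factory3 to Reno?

30

Optimal shipments:
  Factory1->Reno: 15 × $7 = $105
  Factory2->Hilo: 5 × $10 = $50
  Factory2->Ithaca: 85 × $3 = $255
  Factory3->Hilo: 40 × $9 = $360
  Factory3->Reno: 30 × $4 = $120
Total cost = $890.
So Factory3→Reno carries 30 pallets.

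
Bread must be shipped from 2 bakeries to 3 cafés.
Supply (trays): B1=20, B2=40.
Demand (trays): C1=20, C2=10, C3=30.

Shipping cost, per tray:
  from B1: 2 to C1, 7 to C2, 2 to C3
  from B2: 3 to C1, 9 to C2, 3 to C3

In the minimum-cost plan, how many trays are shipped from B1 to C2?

10

The minimum-cost plan:
  B1 to C2: 10 × 7 = 70
  B1 to C3: 10 × 2 = 20
  B2 to C1: 20 × 3 = 60
  B2 to C3: 20 × 3 = 60
Total cost = 210.
So B1→C2 carries 10 trays.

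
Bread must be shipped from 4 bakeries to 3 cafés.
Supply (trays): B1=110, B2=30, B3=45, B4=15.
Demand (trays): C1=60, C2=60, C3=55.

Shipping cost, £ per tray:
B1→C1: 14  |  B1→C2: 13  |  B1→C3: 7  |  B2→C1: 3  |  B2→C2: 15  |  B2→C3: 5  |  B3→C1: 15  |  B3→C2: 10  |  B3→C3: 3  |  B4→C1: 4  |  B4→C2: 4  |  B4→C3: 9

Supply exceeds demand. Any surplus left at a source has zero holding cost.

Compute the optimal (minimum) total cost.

An optimal shipping plan:
  B1 to C1: 15 trays
  B1 to C2: 60 trays
  B1 to C3: 10 trays
  B2 to C1: 30 trays
  B3 to C3: 45 trays
  B4 to C1: 15 trays
Total cost = £1345.
(Supply check: B1 ships 85; B2 ships 30; B3 ships 45; B4 ships 15.)

1345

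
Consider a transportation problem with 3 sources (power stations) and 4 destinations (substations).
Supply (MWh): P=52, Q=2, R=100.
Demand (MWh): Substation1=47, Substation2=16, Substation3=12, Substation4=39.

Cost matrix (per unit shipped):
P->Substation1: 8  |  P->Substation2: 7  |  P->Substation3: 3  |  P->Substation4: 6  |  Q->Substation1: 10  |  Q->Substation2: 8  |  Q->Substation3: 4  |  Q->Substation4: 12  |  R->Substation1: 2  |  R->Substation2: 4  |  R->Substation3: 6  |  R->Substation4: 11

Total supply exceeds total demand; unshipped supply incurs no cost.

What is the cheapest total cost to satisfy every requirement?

One minimum-cost allocation:
  P–Substation3: 12 MWh
  P–Substation4: 39 MWh
  R–Substation1: 47 MWh
  R–Substation2: 16 MWh
Total cost = 428.
(Supply check: P ships 51; Q ships 0; R ships 63.)

428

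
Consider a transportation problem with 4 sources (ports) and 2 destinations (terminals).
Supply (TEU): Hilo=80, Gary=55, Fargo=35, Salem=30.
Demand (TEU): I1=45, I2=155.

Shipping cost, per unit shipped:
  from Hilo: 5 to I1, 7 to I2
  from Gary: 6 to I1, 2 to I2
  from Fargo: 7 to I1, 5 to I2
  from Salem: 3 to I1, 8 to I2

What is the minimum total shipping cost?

905

An optimal shipping plan:
  Hilo->I1: 15 TEU
  Hilo->I2: 65 TEU
  Gary->I2: 55 TEU
  Fargo->I2: 35 TEU
  Salem->I1: 30 TEU
Total cost = 905.
(Supply check: Hilo ships 80; Gary ships 55; Fargo ships 35; Salem ships 30.)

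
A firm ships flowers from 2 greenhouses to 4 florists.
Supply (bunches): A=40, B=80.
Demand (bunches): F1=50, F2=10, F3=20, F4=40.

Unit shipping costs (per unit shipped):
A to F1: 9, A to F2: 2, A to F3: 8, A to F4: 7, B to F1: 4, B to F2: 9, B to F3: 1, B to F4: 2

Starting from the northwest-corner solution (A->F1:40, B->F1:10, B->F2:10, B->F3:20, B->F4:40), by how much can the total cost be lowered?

Current plan cost = 40·9 + 10·4 + 10·9 + 20·1 + 40·2 = 590.
Optimal plan:
  A->F1: 30 × 9 = 270
  A->F2: 10 × 2 = 20
  B->F1: 20 × 4 = 80
  B->F3: 20 × 1 = 20
  B->F4: 40 × 2 = 80
Optimal cost = 470.
Saving = 590 − 470 = 120.

120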